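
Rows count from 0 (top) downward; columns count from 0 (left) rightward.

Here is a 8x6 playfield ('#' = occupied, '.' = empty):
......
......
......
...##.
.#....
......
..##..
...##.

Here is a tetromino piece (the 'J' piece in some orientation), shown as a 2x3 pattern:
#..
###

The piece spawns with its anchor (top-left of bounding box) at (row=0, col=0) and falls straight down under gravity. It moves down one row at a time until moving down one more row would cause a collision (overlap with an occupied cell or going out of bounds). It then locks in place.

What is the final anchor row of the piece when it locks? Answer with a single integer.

Answer: 2

Derivation:
Spawn at (row=0, col=0). Try each row:
  row 0: fits
  row 1: fits
  row 2: fits
  row 3: blocked -> lock at row 2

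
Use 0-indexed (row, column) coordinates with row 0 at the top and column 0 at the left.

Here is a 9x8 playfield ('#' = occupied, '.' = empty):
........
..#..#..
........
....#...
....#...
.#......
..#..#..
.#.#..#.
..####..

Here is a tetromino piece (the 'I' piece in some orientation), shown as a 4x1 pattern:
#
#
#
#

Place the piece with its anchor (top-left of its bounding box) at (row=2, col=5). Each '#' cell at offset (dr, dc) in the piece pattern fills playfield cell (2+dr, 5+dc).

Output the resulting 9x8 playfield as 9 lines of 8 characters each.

Fill (2+0,5+0) = (2,5)
Fill (2+1,5+0) = (3,5)
Fill (2+2,5+0) = (4,5)
Fill (2+3,5+0) = (5,5)

Answer: ........
..#..#..
.....#..
....##..
....##..
.#...#..
..#..#..
.#.#..#.
..####..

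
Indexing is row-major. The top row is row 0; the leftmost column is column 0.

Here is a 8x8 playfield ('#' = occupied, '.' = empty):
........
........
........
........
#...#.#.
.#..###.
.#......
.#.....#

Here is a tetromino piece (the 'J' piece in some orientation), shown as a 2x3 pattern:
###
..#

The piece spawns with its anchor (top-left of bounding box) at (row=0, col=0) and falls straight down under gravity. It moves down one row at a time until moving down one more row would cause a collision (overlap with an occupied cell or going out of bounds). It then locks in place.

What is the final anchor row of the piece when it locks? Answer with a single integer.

Spawn at (row=0, col=0). Try each row:
  row 0: fits
  row 1: fits
  row 2: fits
  row 3: fits
  row 4: blocked -> lock at row 3

Answer: 3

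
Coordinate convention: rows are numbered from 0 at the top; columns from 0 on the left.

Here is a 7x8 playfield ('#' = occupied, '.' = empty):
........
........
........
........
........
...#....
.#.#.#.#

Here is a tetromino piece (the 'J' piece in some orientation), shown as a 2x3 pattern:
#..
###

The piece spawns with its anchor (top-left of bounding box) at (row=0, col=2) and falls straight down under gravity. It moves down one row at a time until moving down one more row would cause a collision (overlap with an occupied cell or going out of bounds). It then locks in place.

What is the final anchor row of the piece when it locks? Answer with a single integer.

Answer: 3

Derivation:
Spawn at (row=0, col=2). Try each row:
  row 0: fits
  row 1: fits
  row 2: fits
  row 3: fits
  row 4: blocked -> lock at row 3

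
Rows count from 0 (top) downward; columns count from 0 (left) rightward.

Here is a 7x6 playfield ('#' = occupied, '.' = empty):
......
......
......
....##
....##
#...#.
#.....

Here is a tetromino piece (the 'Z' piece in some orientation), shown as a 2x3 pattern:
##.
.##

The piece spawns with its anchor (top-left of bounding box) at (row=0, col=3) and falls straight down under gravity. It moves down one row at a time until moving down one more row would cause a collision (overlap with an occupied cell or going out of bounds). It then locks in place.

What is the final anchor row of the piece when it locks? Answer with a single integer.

Answer: 1

Derivation:
Spawn at (row=0, col=3). Try each row:
  row 0: fits
  row 1: fits
  row 2: blocked -> lock at row 1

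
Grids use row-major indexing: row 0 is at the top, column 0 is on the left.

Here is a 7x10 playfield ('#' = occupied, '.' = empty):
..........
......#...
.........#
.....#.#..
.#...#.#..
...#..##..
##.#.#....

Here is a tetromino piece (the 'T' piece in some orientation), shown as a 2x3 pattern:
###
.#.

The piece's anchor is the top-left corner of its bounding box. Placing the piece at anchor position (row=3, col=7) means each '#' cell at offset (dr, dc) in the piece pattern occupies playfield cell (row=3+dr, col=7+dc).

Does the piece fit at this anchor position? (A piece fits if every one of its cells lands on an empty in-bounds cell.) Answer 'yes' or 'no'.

Answer: no

Derivation:
Check each piece cell at anchor (3, 7):
  offset (0,0) -> (3,7): occupied ('#') -> FAIL
  offset (0,1) -> (3,8): empty -> OK
  offset (0,2) -> (3,9): empty -> OK
  offset (1,1) -> (4,8): empty -> OK
All cells valid: no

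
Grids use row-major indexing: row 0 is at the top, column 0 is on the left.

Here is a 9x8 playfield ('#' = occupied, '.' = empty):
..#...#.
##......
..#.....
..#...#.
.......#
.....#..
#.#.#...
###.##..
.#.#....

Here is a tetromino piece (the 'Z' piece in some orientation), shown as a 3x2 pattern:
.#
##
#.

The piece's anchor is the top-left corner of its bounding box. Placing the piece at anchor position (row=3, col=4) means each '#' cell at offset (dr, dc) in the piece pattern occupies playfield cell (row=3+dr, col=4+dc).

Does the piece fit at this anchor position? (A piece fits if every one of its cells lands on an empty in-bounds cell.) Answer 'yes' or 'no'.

Check each piece cell at anchor (3, 4):
  offset (0,1) -> (3,5): empty -> OK
  offset (1,0) -> (4,4): empty -> OK
  offset (1,1) -> (4,5): empty -> OK
  offset (2,0) -> (5,4): empty -> OK
All cells valid: yes

Answer: yes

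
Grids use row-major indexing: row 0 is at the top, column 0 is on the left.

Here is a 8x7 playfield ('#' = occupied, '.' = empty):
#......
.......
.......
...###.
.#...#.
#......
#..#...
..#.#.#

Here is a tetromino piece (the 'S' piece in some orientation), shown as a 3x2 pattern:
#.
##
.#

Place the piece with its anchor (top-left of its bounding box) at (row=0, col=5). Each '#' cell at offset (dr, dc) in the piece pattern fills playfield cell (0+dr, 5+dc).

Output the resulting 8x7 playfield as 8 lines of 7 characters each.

Fill (0+0,5+0) = (0,5)
Fill (0+1,5+0) = (1,5)
Fill (0+1,5+1) = (1,6)
Fill (0+2,5+1) = (2,6)

Answer: #....#.
.....##
......#
...###.
.#...#.
#......
#..#...
..#.#.#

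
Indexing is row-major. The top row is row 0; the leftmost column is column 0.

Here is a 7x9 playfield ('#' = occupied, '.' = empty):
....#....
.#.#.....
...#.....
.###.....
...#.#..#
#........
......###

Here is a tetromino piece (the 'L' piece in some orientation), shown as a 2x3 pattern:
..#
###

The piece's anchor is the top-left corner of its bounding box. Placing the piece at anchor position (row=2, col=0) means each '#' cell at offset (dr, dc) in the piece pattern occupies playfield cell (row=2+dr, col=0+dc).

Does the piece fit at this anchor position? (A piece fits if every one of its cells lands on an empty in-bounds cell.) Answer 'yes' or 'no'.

Answer: no

Derivation:
Check each piece cell at anchor (2, 0):
  offset (0,2) -> (2,2): empty -> OK
  offset (1,0) -> (3,0): empty -> OK
  offset (1,1) -> (3,1): occupied ('#') -> FAIL
  offset (1,2) -> (3,2): occupied ('#') -> FAIL
All cells valid: no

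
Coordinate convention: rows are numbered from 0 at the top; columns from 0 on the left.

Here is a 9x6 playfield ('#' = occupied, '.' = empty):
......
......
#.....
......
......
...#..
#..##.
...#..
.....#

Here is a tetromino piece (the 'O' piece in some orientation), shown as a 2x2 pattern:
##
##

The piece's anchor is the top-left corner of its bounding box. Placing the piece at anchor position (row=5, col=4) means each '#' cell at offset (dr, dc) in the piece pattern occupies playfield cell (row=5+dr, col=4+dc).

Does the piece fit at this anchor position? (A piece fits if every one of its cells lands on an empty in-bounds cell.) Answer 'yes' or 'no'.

Answer: no

Derivation:
Check each piece cell at anchor (5, 4):
  offset (0,0) -> (5,4): empty -> OK
  offset (0,1) -> (5,5): empty -> OK
  offset (1,0) -> (6,4): occupied ('#') -> FAIL
  offset (1,1) -> (6,5): empty -> OK
All cells valid: no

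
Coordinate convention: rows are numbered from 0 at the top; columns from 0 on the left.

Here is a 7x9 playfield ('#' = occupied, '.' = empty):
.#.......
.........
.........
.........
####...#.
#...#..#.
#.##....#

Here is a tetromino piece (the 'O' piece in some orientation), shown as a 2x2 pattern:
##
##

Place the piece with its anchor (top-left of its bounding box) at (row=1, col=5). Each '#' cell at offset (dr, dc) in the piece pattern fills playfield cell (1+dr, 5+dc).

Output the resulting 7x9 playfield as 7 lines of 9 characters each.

Fill (1+0,5+0) = (1,5)
Fill (1+0,5+1) = (1,6)
Fill (1+1,5+0) = (2,5)
Fill (1+1,5+1) = (2,6)

Answer: .#.......
.....##..
.....##..
.........
####...#.
#...#..#.
#.##....#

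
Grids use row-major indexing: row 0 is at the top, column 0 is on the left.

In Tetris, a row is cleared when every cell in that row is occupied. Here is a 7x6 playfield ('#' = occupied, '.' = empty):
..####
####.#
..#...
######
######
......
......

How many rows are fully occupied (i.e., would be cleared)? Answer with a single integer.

Answer: 2

Derivation:
Check each row:
  row 0: 2 empty cells -> not full
  row 1: 1 empty cell -> not full
  row 2: 5 empty cells -> not full
  row 3: 0 empty cells -> FULL (clear)
  row 4: 0 empty cells -> FULL (clear)
  row 5: 6 empty cells -> not full
  row 6: 6 empty cells -> not full
Total rows cleared: 2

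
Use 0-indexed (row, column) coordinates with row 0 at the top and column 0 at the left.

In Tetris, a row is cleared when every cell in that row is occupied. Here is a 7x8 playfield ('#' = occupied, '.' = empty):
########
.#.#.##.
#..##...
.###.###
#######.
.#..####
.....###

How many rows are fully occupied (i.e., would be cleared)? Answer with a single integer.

Check each row:
  row 0: 0 empty cells -> FULL (clear)
  row 1: 4 empty cells -> not full
  row 2: 5 empty cells -> not full
  row 3: 2 empty cells -> not full
  row 4: 1 empty cell -> not full
  row 5: 3 empty cells -> not full
  row 6: 5 empty cells -> not full
Total rows cleared: 1

Answer: 1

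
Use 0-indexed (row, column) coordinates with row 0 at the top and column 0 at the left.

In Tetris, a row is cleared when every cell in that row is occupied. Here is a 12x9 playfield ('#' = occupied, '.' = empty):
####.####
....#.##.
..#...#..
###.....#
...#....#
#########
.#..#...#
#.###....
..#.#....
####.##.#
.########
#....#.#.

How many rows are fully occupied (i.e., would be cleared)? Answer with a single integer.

Answer: 1

Derivation:
Check each row:
  row 0: 1 empty cell -> not full
  row 1: 6 empty cells -> not full
  row 2: 7 empty cells -> not full
  row 3: 5 empty cells -> not full
  row 4: 7 empty cells -> not full
  row 5: 0 empty cells -> FULL (clear)
  row 6: 6 empty cells -> not full
  row 7: 5 empty cells -> not full
  row 8: 7 empty cells -> not full
  row 9: 2 empty cells -> not full
  row 10: 1 empty cell -> not full
  row 11: 6 empty cells -> not full
Total rows cleared: 1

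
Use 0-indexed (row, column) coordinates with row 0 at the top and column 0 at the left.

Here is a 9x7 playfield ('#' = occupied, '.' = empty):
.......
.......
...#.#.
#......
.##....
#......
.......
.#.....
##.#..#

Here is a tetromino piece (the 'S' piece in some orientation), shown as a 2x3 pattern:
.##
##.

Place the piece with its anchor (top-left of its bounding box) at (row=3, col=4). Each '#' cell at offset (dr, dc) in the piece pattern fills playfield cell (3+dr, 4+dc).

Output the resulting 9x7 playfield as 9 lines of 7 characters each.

Answer: .......
.......
...#.#.
#....##
.##.##.
#......
.......
.#.....
##.#..#

Derivation:
Fill (3+0,4+1) = (3,5)
Fill (3+0,4+2) = (3,6)
Fill (3+1,4+0) = (4,4)
Fill (3+1,4+1) = (4,5)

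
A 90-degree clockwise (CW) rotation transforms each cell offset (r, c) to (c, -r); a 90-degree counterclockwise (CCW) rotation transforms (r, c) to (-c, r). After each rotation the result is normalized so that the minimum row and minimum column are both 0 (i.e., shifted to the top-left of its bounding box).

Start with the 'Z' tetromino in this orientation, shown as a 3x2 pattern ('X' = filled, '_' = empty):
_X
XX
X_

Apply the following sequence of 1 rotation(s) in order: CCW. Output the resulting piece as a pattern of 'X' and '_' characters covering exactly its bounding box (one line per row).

Answer: XX_
_XX

Derivation:
Start:
_X
XX
X_
After rotation 1 (CCW):
XX_
_XX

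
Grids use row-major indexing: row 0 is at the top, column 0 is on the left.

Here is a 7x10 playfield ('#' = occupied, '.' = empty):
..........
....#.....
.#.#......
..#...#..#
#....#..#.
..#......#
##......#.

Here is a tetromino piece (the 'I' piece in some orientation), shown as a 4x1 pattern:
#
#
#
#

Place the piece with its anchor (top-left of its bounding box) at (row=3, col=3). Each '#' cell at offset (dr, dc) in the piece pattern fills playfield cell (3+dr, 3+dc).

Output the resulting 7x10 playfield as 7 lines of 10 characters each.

Answer: ..........
....#.....
.#.#......
..##..#..#
#..#.#..#.
..##.....#
##.#....#.

Derivation:
Fill (3+0,3+0) = (3,3)
Fill (3+1,3+0) = (4,3)
Fill (3+2,3+0) = (5,3)
Fill (3+3,3+0) = (6,3)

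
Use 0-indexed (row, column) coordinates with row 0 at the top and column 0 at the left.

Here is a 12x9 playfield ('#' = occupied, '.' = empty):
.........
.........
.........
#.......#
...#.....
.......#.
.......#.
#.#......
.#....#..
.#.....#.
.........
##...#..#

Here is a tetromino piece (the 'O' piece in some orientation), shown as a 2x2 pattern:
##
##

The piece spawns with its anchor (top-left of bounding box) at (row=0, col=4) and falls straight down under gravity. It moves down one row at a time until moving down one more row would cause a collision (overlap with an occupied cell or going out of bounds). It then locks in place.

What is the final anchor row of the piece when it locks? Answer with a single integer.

Answer: 9

Derivation:
Spawn at (row=0, col=4). Try each row:
  row 0: fits
  row 1: fits
  row 2: fits
  row 3: fits
  row 4: fits
  row 5: fits
  row 6: fits
  row 7: fits
  row 8: fits
  row 9: fits
  row 10: blocked -> lock at row 9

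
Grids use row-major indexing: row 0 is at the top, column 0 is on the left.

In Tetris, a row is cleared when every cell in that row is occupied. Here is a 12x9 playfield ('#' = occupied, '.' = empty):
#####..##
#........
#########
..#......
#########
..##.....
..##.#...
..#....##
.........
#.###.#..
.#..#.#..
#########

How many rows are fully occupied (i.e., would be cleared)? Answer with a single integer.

Check each row:
  row 0: 2 empty cells -> not full
  row 1: 8 empty cells -> not full
  row 2: 0 empty cells -> FULL (clear)
  row 3: 8 empty cells -> not full
  row 4: 0 empty cells -> FULL (clear)
  row 5: 7 empty cells -> not full
  row 6: 6 empty cells -> not full
  row 7: 6 empty cells -> not full
  row 8: 9 empty cells -> not full
  row 9: 4 empty cells -> not full
  row 10: 6 empty cells -> not full
  row 11: 0 empty cells -> FULL (clear)
Total rows cleared: 3

Answer: 3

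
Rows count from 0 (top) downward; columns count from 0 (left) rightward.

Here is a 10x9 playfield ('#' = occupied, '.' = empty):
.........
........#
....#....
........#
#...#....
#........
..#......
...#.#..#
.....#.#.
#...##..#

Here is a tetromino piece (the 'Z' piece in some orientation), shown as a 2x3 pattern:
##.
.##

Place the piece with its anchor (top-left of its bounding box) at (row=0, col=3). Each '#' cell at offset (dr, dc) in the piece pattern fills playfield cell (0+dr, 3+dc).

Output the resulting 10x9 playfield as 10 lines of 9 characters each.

Answer: ...##....
....##..#
....#....
........#
#...#....
#........
..#......
...#.#..#
.....#.#.
#...##..#

Derivation:
Fill (0+0,3+0) = (0,3)
Fill (0+0,3+1) = (0,4)
Fill (0+1,3+1) = (1,4)
Fill (0+1,3+2) = (1,5)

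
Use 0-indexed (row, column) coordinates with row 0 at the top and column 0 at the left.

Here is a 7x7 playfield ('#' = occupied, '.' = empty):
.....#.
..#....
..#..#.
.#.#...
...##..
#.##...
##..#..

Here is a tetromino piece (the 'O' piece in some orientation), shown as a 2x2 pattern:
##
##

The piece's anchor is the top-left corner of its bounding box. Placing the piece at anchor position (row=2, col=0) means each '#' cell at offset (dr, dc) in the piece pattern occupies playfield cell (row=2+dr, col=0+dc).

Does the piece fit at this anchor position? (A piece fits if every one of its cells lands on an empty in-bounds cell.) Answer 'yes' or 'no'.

Check each piece cell at anchor (2, 0):
  offset (0,0) -> (2,0): empty -> OK
  offset (0,1) -> (2,1): empty -> OK
  offset (1,0) -> (3,0): empty -> OK
  offset (1,1) -> (3,1): occupied ('#') -> FAIL
All cells valid: no

Answer: no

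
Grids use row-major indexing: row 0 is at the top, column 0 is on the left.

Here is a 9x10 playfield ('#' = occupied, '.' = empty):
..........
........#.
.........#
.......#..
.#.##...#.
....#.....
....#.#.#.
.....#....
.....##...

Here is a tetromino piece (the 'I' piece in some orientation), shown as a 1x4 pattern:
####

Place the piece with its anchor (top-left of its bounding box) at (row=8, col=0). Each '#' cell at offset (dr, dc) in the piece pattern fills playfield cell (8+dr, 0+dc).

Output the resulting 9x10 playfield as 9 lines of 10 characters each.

Answer: ..........
........#.
.........#
.......#..
.#.##...#.
....#.....
....#.#.#.
.....#....
####.##...

Derivation:
Fill (8+0,0+0) = (8,0)
Fill (8+0,0+1) = (8,1)
Fill (8+0,0+2) = (8,2)
Fill (8+0,0+3) = (8,3)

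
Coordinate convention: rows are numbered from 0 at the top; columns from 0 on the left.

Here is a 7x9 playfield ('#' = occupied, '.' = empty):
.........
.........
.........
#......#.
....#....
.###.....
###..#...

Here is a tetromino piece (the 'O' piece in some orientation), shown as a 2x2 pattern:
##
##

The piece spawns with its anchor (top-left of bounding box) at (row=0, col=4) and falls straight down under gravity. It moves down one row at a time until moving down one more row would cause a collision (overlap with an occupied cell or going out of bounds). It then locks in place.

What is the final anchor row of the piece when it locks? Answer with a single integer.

Answer: 2

Derivation:
Spawn at (row=0, col=4). Try each row:
  row 0: fits
  row 1: fits
  row 2: fits
  row 3: blocked -> lock at row 2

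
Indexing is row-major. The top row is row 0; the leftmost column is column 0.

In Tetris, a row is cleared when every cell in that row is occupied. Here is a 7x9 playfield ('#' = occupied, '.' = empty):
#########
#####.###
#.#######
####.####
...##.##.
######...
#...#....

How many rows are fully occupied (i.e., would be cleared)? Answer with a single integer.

Answer: 1

Derivation:
Check each row:
  row 0: 0 empty cells -> FULL (clear)
  row 1: 1 empty cell -> not full
  row 2: 1 empty cell -> not full
  row 3: 1 empty cell -> not full
  row 4: 5 empty cells -> not full
  row 5: 3 empty cells -> not full
  row 6: 7 empty cells -> not full
Total rows cleared: 1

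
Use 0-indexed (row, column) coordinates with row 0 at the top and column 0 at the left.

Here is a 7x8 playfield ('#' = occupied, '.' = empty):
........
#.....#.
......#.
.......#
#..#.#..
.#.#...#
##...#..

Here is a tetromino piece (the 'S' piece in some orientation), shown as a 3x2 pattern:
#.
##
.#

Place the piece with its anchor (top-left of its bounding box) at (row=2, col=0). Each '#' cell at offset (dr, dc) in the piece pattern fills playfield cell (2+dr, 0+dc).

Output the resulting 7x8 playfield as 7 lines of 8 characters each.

Fill (2+0,0+0) = (2,0)
Fill (2+1,0+0) = (3,0)
Fill (2+1,0+1) = (3,1)
Fill (2+2,0+1) = (4,1)

Answer: ........
#.....#.
#.....#.
##.....#
##.#.#..
.#.#...#
##...#..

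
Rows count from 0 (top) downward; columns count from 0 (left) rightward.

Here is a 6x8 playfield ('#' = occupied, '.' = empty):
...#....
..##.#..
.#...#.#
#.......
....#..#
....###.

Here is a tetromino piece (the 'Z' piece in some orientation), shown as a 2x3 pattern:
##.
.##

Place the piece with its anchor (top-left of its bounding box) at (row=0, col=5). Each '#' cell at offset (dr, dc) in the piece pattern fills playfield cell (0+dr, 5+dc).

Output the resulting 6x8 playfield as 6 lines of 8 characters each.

Answer: ...#.##.
..##.###
.#...#.#
#.......
....#..#
....###.

Derivation:
Fill (0+0,5+0) = (0,5)
Fill (0+0,5+1) = (0,6)
Fill (0+1,5+1) = (1,6)
Fill (0+1,5+2) = (1,7)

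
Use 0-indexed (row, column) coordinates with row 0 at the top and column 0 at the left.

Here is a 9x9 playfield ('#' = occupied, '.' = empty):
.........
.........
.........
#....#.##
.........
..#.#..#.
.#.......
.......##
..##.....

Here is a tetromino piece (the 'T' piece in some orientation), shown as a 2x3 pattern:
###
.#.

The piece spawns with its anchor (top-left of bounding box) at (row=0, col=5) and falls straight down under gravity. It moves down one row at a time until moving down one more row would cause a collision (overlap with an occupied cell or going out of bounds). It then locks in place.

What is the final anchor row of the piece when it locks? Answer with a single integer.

Spawn at (row=0, col=5). Try each row:
  row 0: fits
  row 1: fits
  row 2: fits
  row 3: blocked -> lock at row 2

Answer: 2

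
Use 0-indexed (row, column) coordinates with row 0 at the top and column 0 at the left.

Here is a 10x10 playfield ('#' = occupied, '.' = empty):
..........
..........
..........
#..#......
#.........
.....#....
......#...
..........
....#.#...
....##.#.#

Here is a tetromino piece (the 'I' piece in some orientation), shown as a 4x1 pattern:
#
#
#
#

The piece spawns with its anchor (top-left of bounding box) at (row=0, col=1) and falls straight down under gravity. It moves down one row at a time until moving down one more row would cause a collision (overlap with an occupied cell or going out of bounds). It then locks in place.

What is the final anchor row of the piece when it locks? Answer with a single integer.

Answer: 6

Derivation:
Spawn at (row=0, col=1). Try each row:
  row 0: fits
  row 1: fits
  row 2: fits
  row 3: fits
  row 4: fits
  row 5: fits
  row 6: fits
  row 7: blocked -> lock at row 6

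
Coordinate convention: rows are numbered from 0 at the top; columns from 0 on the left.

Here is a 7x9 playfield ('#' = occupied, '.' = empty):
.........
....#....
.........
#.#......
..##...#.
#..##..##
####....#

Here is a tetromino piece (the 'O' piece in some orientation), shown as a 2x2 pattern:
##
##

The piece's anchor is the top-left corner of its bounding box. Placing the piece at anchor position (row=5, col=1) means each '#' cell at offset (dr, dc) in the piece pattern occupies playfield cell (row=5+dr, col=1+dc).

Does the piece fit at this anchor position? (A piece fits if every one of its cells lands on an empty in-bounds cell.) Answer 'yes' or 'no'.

Answer: no

Derivation:
Check each piece cell at anchor (5, 1):
  offset (0,0) -> (5,1): empty -> OK
  offset (0,1) -> (5,2): empty -> OK
  offset (1,0) -> (6,1): occupied ('#') -> FAIL
  offset (1,1) -> (6,2): occupied ('#') -> FAIL
All cells valid: no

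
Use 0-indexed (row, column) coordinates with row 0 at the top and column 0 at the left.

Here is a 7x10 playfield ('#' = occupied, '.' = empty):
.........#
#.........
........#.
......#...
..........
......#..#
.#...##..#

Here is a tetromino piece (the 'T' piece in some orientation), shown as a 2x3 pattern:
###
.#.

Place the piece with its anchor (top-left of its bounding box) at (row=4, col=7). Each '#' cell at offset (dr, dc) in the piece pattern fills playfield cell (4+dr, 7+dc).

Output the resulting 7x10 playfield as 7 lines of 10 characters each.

Answer: .........#
#.........
........#.
......#...
.......###
......#.##
.#...##..#

Derivation:
Fill (4+0,7+0) = (4,7)
Fill (4+0,7+1) = (4,8)
Fill (4+0,7+2) = (4,9)
Fill (4+1,7+1) = (5,8)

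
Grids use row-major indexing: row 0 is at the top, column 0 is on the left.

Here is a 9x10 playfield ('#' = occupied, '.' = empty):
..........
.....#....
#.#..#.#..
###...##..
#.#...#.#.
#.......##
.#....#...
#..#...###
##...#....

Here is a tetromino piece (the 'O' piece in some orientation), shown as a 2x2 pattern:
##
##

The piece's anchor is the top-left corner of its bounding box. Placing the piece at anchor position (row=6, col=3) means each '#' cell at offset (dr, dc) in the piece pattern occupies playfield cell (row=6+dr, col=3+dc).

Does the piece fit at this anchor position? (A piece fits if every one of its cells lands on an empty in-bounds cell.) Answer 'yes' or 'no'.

Check each piece cell at anchor (6, 3):
  offset (0,0) -> (6,3): empty -> OK
  offset (0,1) -> (6,4): empty -> OK
  offset (1,0) -> (7,3): occupied ('#') -> FAIL
  offset (1,1) -> (7,4): empty -> OK
All cells valid: no

Answer: no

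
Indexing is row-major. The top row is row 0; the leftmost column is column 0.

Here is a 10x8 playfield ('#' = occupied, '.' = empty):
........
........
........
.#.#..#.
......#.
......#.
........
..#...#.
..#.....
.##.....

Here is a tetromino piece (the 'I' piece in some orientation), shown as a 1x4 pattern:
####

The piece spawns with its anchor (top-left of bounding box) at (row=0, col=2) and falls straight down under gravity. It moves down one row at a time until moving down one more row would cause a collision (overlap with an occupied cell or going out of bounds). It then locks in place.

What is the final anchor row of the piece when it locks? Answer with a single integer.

Answer: 2

Derivation:
Spawn at (row=0, col=2). Try each row:
  row 0: fits
  row 1: fits
  row 2: fits
  row 3: blocked -> lock at row 2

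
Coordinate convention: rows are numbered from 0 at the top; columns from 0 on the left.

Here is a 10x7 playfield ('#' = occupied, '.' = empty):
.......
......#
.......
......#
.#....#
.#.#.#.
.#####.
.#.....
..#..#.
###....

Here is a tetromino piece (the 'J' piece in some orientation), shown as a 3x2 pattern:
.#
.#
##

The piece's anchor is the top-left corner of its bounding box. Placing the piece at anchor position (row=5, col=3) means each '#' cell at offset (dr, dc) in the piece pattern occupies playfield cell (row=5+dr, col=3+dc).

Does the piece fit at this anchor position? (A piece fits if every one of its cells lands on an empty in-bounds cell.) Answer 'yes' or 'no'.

Check each piece cell at anchor (5, 3):
  offset (0,1) -> (5,4): empty -> OK
  offset (1,1) -> (6,4): occupied ('#') -> FAIL
  offset (2,0) -> (7,3): empty -> OK
  offset (2,1) -> (7,4): empty -> OK
All cells valid: no

Answer: no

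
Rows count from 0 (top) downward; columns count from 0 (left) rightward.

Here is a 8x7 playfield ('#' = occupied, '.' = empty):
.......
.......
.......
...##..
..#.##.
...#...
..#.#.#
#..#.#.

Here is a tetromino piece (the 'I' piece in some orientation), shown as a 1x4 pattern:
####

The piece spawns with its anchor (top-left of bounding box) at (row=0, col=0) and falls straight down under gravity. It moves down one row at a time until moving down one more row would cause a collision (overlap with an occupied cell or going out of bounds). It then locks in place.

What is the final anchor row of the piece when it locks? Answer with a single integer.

Spawn at (row=0, col=0). Try each row:
  row 0: fits
  row 1: fits
  row 2: fits
  row 3: blocked -> lock at row 2

Answer: 2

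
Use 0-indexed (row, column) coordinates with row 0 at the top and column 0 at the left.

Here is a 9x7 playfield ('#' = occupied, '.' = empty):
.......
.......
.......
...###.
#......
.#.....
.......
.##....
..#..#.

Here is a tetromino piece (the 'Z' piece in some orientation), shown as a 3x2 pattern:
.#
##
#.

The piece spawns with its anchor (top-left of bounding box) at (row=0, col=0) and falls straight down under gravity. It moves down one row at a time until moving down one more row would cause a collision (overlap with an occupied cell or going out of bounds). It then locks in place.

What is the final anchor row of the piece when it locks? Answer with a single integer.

Answer: 1

Derivation:
Spawn at (row=0, col=0). Try each row:
  row 0: fits
  row 1: fits
  row 2: blocked -> lock at row 1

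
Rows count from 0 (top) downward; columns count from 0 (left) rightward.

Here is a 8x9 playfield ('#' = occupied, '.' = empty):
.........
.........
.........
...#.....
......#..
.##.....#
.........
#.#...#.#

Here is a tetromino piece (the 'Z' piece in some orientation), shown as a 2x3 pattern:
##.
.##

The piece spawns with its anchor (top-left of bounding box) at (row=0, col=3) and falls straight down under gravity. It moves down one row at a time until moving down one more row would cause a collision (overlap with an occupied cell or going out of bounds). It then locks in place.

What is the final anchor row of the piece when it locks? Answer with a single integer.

Answer: 2

Derivation:
Spawn at (row=0, col=3). Try each row:
  row 0: fits
  row 1: fits
  row 2: fits
  row 3: blocked -> lock at row 2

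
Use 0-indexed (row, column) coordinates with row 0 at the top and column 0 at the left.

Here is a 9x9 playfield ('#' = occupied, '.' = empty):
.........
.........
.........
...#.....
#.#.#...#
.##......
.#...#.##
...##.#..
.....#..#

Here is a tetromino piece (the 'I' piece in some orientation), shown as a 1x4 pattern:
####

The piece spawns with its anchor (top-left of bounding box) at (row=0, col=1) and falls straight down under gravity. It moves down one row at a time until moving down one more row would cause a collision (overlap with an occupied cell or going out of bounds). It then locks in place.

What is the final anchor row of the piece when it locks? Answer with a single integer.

Spawn at (row=0, col=1). Try each row:
  row 0: fits
  row 1: fits
  row 2: fits
  row 3: blocked -> lock at row 2

Answer: 2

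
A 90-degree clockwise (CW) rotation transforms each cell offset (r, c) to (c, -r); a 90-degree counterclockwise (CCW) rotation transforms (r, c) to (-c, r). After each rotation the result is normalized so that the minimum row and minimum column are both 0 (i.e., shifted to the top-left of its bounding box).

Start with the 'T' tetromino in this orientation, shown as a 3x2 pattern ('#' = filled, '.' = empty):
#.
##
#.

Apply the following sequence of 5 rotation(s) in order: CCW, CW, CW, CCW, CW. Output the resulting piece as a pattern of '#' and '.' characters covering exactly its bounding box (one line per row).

Start:
#.
##
#.
After rotation 1 (CCW):
.#.
###
After rotation 2 (CW):
#.
##
#.
After rotation 3 (CW):
###
.#.
After rotation 4 (CCW):
#.
##
#.
After rotation 5 (CW):
###
.#.

Answer: ###
.#.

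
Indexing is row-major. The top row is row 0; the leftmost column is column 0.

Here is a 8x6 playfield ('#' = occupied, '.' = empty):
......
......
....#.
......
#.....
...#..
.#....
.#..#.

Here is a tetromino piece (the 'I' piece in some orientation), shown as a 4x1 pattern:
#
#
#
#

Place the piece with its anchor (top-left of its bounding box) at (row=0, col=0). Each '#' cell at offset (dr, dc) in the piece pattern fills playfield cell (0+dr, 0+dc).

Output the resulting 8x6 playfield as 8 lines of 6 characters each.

Answer: #.....
#.....
#...#.
#.....
#.....
...#..
.#....
.#..#.

Derivation:
Fill (0+0,0+0) = (0,0)
Fill (0+1,0+0) = (1,0)
Fill (0+2,0+0) = (2,0)
Fill (0+3,0+0) = (3,0)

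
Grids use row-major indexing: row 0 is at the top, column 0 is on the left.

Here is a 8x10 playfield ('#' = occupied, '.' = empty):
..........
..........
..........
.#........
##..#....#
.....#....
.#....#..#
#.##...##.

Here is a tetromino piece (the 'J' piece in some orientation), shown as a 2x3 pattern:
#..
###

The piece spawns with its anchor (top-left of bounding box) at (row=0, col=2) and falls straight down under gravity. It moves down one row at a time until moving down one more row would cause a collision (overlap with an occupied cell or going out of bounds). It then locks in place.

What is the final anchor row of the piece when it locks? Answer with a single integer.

Answer: 2

Derivation:
Spawn at (row=0, col=2). Try each row:
  row 0: fits
  row 1: fits
  row 2: fits
  row 3: blocked -> lock at row 2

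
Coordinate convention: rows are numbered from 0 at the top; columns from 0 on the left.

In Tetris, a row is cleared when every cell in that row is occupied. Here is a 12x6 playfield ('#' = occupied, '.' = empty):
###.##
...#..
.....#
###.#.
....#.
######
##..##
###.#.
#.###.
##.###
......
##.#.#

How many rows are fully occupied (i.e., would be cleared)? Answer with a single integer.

Answer: 1

Derivation:
Check each row:
  row 0: 1 empty cell -> not full
  row 1: 5 empty cells -> not full
  row 2: 5 empty cells -> not full
  row 3: 2 empty cells -> not full
  row 4: 5 empty cells -> not full
  row 5: 0 empty cells -> FULL (clear)
  row 6: 2 empty cells -> not full
  row 7: 2 empty cells -> not full
  row 8: 2 empty cells -> not full
  row 9: 1 empty cell -> not full
  row 10: 6 empty cells -> not full
  row 11: 2 empty cells -> not full
Total rows cleared: 1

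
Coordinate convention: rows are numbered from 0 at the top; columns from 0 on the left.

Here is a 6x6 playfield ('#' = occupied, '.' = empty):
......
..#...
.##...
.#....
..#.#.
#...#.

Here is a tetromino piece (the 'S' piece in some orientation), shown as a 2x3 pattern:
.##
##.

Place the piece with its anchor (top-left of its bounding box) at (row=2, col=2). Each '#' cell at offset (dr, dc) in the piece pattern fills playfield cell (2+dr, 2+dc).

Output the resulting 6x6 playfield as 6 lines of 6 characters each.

Answer: ......
..#...
.####.
.###..
..#.#.
#...#.

Derivation:
Fill (2+0,2+1) = (2,3)
Fill (2+0,2+2) = (2,4)
Fill (2+1,2+0) = (3,2)
Fill (2+1,2+1) = (3,3)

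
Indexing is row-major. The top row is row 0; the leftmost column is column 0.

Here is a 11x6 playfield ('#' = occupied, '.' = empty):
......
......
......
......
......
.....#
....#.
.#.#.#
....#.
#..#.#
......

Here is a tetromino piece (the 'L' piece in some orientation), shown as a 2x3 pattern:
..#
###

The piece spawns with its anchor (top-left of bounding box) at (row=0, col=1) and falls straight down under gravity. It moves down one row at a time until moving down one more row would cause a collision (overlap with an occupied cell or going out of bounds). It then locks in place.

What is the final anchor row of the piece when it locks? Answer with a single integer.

Answer: 5

Derivation:
Spawn at (row=0, col=1). Try each row:
  row 0: fits
  row 1: fits
  row 2: fits
  row 3: fits
  row 4: fits
  row 5: fits
  row 6: blocked -> lock at row 5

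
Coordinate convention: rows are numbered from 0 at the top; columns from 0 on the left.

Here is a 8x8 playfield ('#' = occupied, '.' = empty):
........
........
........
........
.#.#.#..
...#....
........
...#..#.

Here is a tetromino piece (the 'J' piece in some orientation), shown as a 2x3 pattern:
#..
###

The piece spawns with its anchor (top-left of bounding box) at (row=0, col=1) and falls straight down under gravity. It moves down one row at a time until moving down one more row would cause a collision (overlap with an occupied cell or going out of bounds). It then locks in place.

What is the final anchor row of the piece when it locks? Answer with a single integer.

Answer: 2

Derivation:
Spawn at (row=0, col=1). Try each row:
  row 0: fits
  row 1: fits
  row 2: fits
  row 3: blocked -> lock at row 2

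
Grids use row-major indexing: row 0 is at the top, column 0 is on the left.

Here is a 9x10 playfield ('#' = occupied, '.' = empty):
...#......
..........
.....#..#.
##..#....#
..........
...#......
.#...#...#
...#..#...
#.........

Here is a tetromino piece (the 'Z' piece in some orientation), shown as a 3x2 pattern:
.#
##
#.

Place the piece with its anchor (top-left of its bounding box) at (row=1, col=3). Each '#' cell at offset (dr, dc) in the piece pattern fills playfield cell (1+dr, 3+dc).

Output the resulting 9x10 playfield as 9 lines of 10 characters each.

Fill (1+0,3+1) = (1,4)
Fill (1+1,3+0) = (2,3)
Fill (1+1,3+1) = (2,4)
Fill (1+2,3+0) = (3,3)

Answer: ...#......
....#.....
...###..#.
##.##....#
..........
...#......
.#...#...#
...#..#...
#.........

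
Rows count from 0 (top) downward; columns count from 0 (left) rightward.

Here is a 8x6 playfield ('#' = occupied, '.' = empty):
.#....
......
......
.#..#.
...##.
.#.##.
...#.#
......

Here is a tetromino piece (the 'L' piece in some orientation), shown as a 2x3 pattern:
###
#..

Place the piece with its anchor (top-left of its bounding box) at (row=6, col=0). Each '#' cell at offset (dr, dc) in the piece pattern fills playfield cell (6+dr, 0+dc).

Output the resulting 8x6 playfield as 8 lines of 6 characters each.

Answer: .#....
......
......
.#..#.
...##.
.#.##.
####.#
#.....

Derivation:
Fill (6+0,0+0) = (6,0)
Fill (6+0,0+1) = (6,1)
Fill (6+0,0+2) = (6,2)
Fill (6+1,0+0) = (7,0)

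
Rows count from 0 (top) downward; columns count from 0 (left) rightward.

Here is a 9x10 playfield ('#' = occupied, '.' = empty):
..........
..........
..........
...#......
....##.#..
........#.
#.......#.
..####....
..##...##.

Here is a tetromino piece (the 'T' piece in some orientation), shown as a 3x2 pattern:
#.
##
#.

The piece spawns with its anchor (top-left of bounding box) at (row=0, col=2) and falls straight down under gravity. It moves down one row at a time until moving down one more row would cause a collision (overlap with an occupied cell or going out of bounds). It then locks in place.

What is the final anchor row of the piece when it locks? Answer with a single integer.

Spawn at (row=0, col=2). Try each row:
  row 0: fits
  row 1: fits
  row 2: blocked -> lock at row 1

Answer: 1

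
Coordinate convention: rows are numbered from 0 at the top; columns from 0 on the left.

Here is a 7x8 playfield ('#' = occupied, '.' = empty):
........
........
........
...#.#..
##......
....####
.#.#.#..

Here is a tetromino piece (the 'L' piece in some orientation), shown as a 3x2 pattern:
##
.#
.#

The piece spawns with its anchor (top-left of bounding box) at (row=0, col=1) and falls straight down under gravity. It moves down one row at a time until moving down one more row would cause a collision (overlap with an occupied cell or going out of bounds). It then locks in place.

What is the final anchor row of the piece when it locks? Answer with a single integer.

Spawn at (row=0, col=1). Try each row:
  row 0: fits
  row 1: fits
  row 2: fits
  row 3: fits
  row 4: blocked -> lock at row 3

Answer: 3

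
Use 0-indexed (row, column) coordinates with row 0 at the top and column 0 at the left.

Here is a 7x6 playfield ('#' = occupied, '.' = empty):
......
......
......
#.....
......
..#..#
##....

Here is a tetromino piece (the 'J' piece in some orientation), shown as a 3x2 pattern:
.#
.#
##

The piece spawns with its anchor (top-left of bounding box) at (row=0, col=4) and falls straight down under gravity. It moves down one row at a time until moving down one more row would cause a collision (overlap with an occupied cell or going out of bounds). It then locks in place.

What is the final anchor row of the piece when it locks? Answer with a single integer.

Spawn at (row=0, col=4). Try each row:
  row 0: fits
  row 1: fits
  row 2: fits
  row 3: blocked -> lock at row 2

Answer: 2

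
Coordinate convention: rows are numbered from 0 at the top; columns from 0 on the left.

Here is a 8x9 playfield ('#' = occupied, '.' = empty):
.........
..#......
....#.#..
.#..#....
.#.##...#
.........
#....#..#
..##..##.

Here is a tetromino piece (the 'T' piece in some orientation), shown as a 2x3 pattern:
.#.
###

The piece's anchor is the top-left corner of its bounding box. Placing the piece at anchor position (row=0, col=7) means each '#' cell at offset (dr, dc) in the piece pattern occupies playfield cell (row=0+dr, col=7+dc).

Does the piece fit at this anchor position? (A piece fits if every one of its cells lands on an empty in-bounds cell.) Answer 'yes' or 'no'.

Answer: no

Derivation:
Check each piece cell at anchor (0, 7):
  offset (0,1) -> (0,8): empty -> OK
  offset (1,0) -> (1,7): empty -> OK
  offset (1,1) -> (1,8): empty -> OK
  offset (1,2) -> (1,9): out of bounds -> FAIL
All cells valid: no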